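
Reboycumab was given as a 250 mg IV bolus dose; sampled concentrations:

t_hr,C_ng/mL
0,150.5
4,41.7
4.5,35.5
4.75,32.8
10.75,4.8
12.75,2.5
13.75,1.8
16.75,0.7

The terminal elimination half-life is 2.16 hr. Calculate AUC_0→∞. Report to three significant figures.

AUC = 540 ng/mL·hr

Trapezoidal AUC_0→16.75:
  [0→4]: (150.5+41.7)/2 × 4 = 384.4
  [4→4.5]: (41.7+35.5)/2 × 0.5 = 19.3
  [4.5→4.75]: (35.5+32.8)/2 × 0.25 = 8.5375
  [4.75→10.75]: (32.8+4.8)/2 × 6 = 112.8
  [10.75→12.75]: (4.8+2.5)/2 × 2 = 7.3
  [12.75→13.75]: (2.5+1.8)/2 × 1 = 2.15
  [13.75→16.75]: (1.8+0.7)/2 × 3 = 3.75
  Sum = 538.2375 ng/mL·hr
k_e = ln2 / t½ = 0.693147 / 2.16 = 0.3209 hr^-1
Extrapolated tail: C_last / k_e = 0.7 / 0.3209 = 2.181
AUC_0→∞ = 538.2375 + 2.181 = 540.4185 ng/mL·hr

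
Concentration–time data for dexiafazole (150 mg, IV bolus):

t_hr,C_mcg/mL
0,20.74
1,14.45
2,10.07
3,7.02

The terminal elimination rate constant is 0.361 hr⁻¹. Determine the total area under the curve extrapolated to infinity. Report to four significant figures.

AUC = 57.85 mcg/mL·hr

Trapezoidal AUC_0→3:
  [0→1]: (20.74+14.45)/2 × 1 = 17.595
  [1→2]: (14.45+10.07)/2 × 1 = 12.26
  [2→3]: (10.07+7.02)/2 × 1 = 8.545
  Sum = 38.4 mcg/mL·hr
Extrapolated tail: C_last / k_e = 7.02 / 0.361 = 19.446
AUC_0→∞ = 38.4 + 19.446 = 57.846 mcg/mL·hr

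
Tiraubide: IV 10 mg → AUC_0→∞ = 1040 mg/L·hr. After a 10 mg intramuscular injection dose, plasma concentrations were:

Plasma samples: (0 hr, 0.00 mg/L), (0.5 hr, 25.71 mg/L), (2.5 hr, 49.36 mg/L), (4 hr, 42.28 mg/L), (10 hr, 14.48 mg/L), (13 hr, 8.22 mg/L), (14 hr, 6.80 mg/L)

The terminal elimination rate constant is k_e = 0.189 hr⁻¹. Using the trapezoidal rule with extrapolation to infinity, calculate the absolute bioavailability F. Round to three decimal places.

F = 0.383

Trapezoidal AUC_0→14 (intramuscular injection):
  [0→0.5]: (0.00+25.71)/2 × 0.5 = 6.4275
  [0.5→2.5]: (25.71+49.36)/2 × 2 = 75.07
  [2.5→4]: (49.36+42.28)/2 × 1.5 = 68.73
  [4→10]: (42.28+14.48)/2 × 6 = 170.28
  [10→13]: (14.48+8.22)/2 × 3 = 34.05
  [13→14]: (8.22+6.80)/2 × 1 = 7.51
  Sum = 362.0675 mg/L·hr
Tail: C_last/k_e = 6.80/0.189 = 35.979
AUC_0→∞ (intramuscular injection) = 362.0675 + 35.979 = 398.0465 mg/L·hr
F = (AUC_ev/D_ev)/(AUC_iv/D_iv) = (398.0465/10)/(1040/10) = 39.80465/104 = 0.3827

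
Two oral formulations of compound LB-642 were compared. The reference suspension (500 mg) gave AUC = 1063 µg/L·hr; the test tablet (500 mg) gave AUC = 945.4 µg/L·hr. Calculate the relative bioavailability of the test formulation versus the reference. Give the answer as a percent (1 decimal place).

F_rel = 88.9%

F_rel = (AUC_test/D_test) / (AUC_ref/D_ref)
      = (945.4/500) / (1063/500)
      = 1.8908 / 2.126 = 0.8894 = 88.94%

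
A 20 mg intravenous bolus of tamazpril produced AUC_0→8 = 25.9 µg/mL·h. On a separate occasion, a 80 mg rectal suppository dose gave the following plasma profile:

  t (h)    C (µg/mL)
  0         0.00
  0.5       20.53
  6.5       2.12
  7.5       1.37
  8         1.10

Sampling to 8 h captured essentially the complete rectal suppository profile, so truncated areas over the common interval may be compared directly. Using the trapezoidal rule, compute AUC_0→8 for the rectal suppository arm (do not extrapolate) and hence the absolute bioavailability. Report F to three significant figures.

Trapezoidal AUC_0→8 (rectal suppository):
  [0→0.5]: (0.00+20.53)/2 × 0.5 = 5.1325
  [0.5→6.5]: (20.53+2.12)/2 × 6 = 67.95
  [6.5→7.5]: (2.12+1.37)/2 × 1 = 1.745
  [7.5→8]: (1.37+1.10)/2 × 0.5 = 0.6175
  Sum = 75.445 µg/mL·h
F = (AUC_ev/D_ev)/(AUC_iv/D_iv) = (75.445/80)/(25.9/20) = 0.9430625/1.295 = 0.7282

F = 0.728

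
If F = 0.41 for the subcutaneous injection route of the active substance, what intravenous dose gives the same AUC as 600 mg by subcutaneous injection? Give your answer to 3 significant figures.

D_iv = 246 mg

Systemic exposure from an extravascular dose = F × D_ev, so the equivalent IV dose is F × D_ev.
D_iv = F × D_ev = 0.41 × 600 = 246 mg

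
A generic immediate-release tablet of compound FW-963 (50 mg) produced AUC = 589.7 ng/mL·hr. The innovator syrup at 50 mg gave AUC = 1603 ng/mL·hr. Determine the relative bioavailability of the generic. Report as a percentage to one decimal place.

F_rel = 36.8%

F_rel = (AUC_test/D_test) / (AUC_ref/D_ref)
      = (589.7/50) / (1603/50)
      = 11.794 / 32.06 = 0.3679 = 36.79%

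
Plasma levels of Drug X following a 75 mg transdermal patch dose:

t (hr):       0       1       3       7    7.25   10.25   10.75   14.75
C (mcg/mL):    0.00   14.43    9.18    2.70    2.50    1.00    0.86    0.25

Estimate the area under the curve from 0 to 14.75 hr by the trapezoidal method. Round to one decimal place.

AUC = 63.2 mcg/mL·hr

Trapezoidal AUC_0→14.75:
  [0→1]: (0.00+14.43)/2 × 1 = 7.215
  [1→3]: (14.43+9.18)/2 × 2 = 23.61
  [3→7]: (9.18+2.70)/2 × 4 = 23.76
  [7→7.25]: (2.70+2.50)/2 × 0.25 = 0.65
  [7.25→10.25]: (2.50+1.00)/2 × 3 = 5.25
  [10.25→10.75]: (1.00+0.86)/2 × 0.5 = 0.465
  [10.75→14.75]: (0.86+0.25)/2 × 4 = 2.22
  Sum = 63.17 mcg/mL·hr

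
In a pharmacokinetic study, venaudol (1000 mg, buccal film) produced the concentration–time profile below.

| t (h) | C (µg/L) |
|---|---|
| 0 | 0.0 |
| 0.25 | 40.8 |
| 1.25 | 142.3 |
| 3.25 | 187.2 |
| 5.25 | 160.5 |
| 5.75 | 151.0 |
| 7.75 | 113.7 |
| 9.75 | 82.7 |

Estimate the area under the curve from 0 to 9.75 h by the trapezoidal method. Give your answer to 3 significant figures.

AUC = 1310 µg/L·h

Trapezoidal AUC_0→9.75:
  [0→0.25]: (0.0+40.8)/2 × 0.25 = 5.1
  [0.25→1.25]: (40.8+142.3)/2 × 1 = 91.55
  [1.25→3.25]: (142.3+187.2)/2 × 2 = 329.5
  [3.25→5.25]: (187.2+160.5)/2 × 2 = 347.7
  [5.25→5.75]: (160.5+151.0)/2 × 0.5 = 77.875
  [5.75→7.75]: (151.0+113.7)/2 × 2 = 264.7
  [7.75→9.75]: (113.7+82.7)/2 × 2 = 196.4
  Sum = 1312.825 µg/L·h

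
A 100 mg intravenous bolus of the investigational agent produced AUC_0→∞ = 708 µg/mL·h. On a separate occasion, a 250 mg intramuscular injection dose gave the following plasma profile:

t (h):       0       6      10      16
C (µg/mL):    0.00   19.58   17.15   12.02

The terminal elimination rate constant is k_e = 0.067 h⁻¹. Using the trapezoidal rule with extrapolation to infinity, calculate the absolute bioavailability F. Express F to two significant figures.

F = 0.23

Trapezoidal AUC_0→16 (intramuscular injection):
  [0→6]: (0.00+19.58)/2 × 6 = 58.74
  [6→10]: (19.58+17.15)/2 × 4 = 73.46
  [10→16]: (17.15+12.02)/2 × 6 = 87.51
  Sum = 219.71 µg/mL·h
Tail: C_last/k_e = 12.02/0.067 = 179.403
AUC_0→∞ (intramuscular injection) = 219.71 + 179.403 = 399.113 µg/mL·h
F = (AUC_ev/D_ev)/(AUC_iv/D_iv) = (399.113/250)/(708/100) = 1.596452/7.08 = 0.2255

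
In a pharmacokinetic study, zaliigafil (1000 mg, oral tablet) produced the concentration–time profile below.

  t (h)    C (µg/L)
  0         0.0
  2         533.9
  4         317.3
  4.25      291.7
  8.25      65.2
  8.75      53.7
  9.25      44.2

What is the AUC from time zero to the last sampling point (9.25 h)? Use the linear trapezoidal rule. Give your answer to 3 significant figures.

Trapezoidal AUC_0→9.25:
  [0→2]: (0.0+533.9)/2 × 2 = 533.9
  [2→4]: (533.9+317.3)/2 × 2 = 851.2
  [4→4.25]: (317.3+291.7)/2 × 0.25 = 76.125
  [4.25→8.25]: (291.7+65.2)/2 × 4 = 713.8
  [8.25→8.75]: (65.2+53.7)/2 × 0.5 = 29.725
  [8.75→9.25]: (53.7+44.2)/2 × 0.5 = 24.475
  Sum = 2229.225 µg/L·h

AUC = 2230 µg/L·h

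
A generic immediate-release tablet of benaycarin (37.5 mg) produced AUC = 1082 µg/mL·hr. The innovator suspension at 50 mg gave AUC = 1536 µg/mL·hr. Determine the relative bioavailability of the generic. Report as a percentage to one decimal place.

F_rel = (AUC_test/D_test) / (AUC_ref/D_ref)
      = (1082/37.5) / (1536/50)
      = 28.8533 / 30.72 = 0.9392 = 93.92%

F_rel = 93.9%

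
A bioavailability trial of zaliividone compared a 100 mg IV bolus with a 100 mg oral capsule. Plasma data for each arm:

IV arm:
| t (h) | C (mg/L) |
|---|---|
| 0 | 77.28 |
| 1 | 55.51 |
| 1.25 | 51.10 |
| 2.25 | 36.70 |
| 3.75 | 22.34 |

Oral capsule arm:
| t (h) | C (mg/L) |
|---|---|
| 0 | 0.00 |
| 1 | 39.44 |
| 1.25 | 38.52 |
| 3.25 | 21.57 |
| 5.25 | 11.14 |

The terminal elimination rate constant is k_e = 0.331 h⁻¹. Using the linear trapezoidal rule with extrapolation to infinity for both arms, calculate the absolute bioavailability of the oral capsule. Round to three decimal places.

Trapezoidal AUC_0→3.75 (IV):
  [0→1]: (77.28+55.51)/2 × 1 = 66.395
  [1→1.25]: (55.51+51.10)/2 × 0.25 = 13.32625
  [1.25→2.25]: (51.10+36.70)/2 × 1 = 43.9
  [2.25→3.75]: (36.70+22.34)/2 × 1.5 = 44.28
  Sum = 167.90125 mg/L·h
IV tail: 22.34/0.331 = 67.492; AUC_iv,0→∞ = 167.90125 + 67.492 = 235.39325 mg/L·h
Trapezoidal AUC_0→5.25 (oral capsule):
  [0→1]: (0.00+39.44)/2 × 1 = 19.72
  [1→1.25]: (39.44+38.52)/2 × 0.25 = 9.745
  [1.25→3.25]: (38.52+21.57)/2 × 2 = 60.09
  [3.25→5.25]: (21.57+11.14)/2 × 2 = 32.71
  Sum = 122.265 mg/L·h
oral capsule tail: 11.14/0.331 = 33.656; AUC_ev,0→∞ = 122.265 + 33.656 = 155.921 mg/L·h
F = (AUC_ev/D_ev)/(AUC_iv/D_iv) = (155.921/100)/(235.39325/100) = 1.55921/2.3539325 = 0.6624

F = 0.662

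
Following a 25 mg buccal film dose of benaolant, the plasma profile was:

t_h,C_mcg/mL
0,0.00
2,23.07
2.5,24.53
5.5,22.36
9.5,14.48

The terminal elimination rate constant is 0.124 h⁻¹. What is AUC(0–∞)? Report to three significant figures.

Trapezoidal AUC_0→9.5:
  [0→2]: (0.00+23.07)/2 × 2 = 23.07
  [2→2.5]: (23.07+24.53)/2 × 0.5 = 11.9
  [2.5→5.5]: (24.53+22.36)/2 × 3 = 70.335
  [5.5→9.5]: (22.36+14.48)/2 × 4 = 73.68
  Sum = 178.985 mcg/mL·h
Extrapolated tail: C_last / k_e = 14.48 / 0.124 = 116.774
AUC_0→∞ = 178.985 + 116.774 = 295.759 mcg/mL·h

AUC = 296 mcg/mL·h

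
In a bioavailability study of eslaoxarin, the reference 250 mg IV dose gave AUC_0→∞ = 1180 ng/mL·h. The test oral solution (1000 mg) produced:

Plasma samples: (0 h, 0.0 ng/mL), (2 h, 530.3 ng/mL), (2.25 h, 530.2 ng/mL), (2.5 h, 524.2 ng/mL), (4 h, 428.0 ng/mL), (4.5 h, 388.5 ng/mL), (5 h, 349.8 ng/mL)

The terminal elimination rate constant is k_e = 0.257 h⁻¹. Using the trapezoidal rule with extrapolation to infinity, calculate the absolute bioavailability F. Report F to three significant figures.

F = 0.690

Trapezoidal AUC_0→5 (oral solution):
  [0→2]: (0.0+530.3)/2 × 2 = 530.3
  [2→2.25]: (530.3+530.2)/2 × 0.25 = 132.5625
  [2.25→2.5]: (530.2+524.2)/2 × 0.25 = 131.8
  [2.5→4]: (524.2+428.0)/2 × 1.5 = 714.15
  [4→4.5]: (428.0+388.5)/2 × 0.5 = 204.125
  [4.5→5]: (388.5+349.8)/2 × 0.5 = 184.575
  Sum = 1897.5125 ng/mL·h
Tail: C_last/k_e = 349.8/0.257 = 1361.089
AUC_0→∞ (oral solution) = 1897.5125 + 1361.089 = 3258.6015 ng/mL·h
F = (AUC_ev/D_ev)/(AUC_iv/D_iv) = (3258.6015/1000)/(1180/250) = 3.2586015/4.72 = 0.6904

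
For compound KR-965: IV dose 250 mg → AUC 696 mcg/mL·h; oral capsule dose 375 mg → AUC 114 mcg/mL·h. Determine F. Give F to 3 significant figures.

F = 0.109

F = (AUC_ev / D_ev) / (AUC_iv / D_iv)
  = (114/375) / (696/250)
  = 0.304 / 2.784 = 0.1092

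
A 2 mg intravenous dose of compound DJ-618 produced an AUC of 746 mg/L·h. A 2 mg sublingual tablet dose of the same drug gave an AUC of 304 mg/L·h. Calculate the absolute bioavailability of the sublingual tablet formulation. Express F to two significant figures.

F = (AUC_ev / D_ev) / (AUC_iv / D_iv)
  = (304/2) / (746/2)
  = 152 / 373 = 0.4075

F = 0.41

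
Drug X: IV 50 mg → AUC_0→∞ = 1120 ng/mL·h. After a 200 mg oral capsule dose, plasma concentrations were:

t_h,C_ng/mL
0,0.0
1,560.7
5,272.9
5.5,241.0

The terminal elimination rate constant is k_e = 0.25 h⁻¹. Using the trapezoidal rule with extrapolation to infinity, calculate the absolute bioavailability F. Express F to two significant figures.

F = 0.68

Trapezoidal AUC_0→5.5 (oral capsule):
  [0→1]: (0.0+560.7)/2 × 1 = 280.35
  [1→5]: (560.7+272.9)/2 × 4 = 1667.2
  [5→5.5]: (272.9+241.0)/2 × 0.5 = 128.475
  Sum = 2076.025 ng/mL·h
Tail: C_last/k_e = 241.0/0.25 = 964.000
AUC_0→∞ (oral capsule) = 2076.025 + 964.000 = 3040.025 ng/mL·h
F = (AUC_ev/D_ev)/(AUC_iv/D_iv) = (3040.025/200)/(1120/50) = 15.200125/22.4 = 0.6786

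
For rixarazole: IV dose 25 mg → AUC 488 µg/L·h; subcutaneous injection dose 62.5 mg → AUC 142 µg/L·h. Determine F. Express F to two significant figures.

F = 0.12

F = (AUC_ev / D_ev) / (AUC_iv / D_iv)
  = (142/62.5) / (488/25)
  = 2.272 / 19.52 = 0.1164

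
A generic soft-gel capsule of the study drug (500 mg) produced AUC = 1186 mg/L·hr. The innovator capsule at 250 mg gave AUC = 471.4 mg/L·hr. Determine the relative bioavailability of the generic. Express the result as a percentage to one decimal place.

F_rel = (AUC_test/D_test) / (AUC_ref/D_ref)
      = (1186/500) / (471.4/250)
      = 2.372 / 1.8856 = 1.2580 = 125.80%

F_rel = 125.8%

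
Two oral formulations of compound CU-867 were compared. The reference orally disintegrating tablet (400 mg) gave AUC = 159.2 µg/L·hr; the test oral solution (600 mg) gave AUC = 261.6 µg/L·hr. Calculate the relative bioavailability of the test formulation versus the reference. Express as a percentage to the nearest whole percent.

F_rel = 110%

F_rel = (AUC_test/D_test) / (AUC_ref/D_ref)
      = (261.6/600) / (159.2/400)
      = 0.436 / 0.398 = 1.0955 = 109.55%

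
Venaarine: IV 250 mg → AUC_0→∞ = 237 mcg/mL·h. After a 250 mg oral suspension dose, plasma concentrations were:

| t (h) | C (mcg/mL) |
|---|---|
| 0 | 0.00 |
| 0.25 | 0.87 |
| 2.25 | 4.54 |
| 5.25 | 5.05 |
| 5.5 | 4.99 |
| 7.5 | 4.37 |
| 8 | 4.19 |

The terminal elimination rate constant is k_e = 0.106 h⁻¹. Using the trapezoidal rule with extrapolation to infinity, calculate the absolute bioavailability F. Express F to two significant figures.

Trapezoidal AUC_0→8 (oral suspension):
  [0→0.25]: (0.00+0.87)/2 × 0.25 = 0.10875
  [0.25→2.25]: (0.87+4.54)/2 × 2 = 5.41
  [2.25→5.25]: (4.54+5.05)/2 × 3 = 14.385
  [5.25→5.5]: (5.05+4.99)/2 × 0.25 = 1.255
  [5.5→7.5]: (4.99+4.37)/2 × 2 = 9.36
  [7.5→8]: (4.37+4.19)/2 × 0.5 = 2.14
  Sum = 32.65875 mcg/mL·h
Tail: C_last/k_e = 4.19/0.106 = 39.528
AUC_0→∞ (oral suspension) = 32.65875 + 39.528 = 72.18675 mcg/mL·h
F = (AUC_ev/D_ev)/(AUC_iv/D_iv) = (72.18675/250)/(237/250) = 0.288747/0.948 = 0.3046

F = 0.30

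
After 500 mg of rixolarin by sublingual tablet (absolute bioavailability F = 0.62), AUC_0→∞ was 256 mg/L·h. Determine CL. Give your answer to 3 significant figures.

CL = 1.21 L/h

CL = F × Dose / AUC_0→∞
   = 0.62 × 500 / 256 = 1.2109375 L/h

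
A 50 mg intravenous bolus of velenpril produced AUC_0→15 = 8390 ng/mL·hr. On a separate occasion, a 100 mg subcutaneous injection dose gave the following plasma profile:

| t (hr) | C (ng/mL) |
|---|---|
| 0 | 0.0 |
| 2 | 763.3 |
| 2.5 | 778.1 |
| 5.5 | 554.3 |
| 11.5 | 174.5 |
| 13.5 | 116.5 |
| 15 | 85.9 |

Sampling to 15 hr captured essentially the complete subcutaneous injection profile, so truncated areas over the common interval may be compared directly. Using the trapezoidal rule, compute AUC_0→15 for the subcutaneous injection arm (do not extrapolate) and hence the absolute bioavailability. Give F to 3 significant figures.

Trapezoidal AUC_0→15 (subcutaneous injection):
  [0→2]: (0.0+763.3)/2 × 2 = 763.3
  [2→2.5]: (763.3+778.1)/2 × 0.5 = 385.35
  [2.5→5.5]: (778.1+554.3)/2 × 3 = 1998.6
  [5.5→11.5]: (554.3+174.5)/2 × 6 = 2186.4
  [11.5→13.5]: (174.5+116.5)/2 × 2 = 291.0
  [13.5→15]: (116.5+85.9)/2 × 1.5 = 151.8
  Sum = 5776.45 ng/mL·hr
F = (AUC_ev/D_ev)/(AUC_iv/D_iv) = (5776.45/100)/(8390/50) = 57.7645/167.8 = 0.3442

F = 0.344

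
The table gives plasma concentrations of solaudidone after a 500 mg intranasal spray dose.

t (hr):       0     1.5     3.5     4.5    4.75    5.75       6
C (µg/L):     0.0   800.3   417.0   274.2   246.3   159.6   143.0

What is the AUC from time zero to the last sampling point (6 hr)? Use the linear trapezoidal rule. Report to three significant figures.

AUC = 2470 µg/L·hr

Trapezoidal AUC_0→6:
  [0→1.5]: (0.0+800.3)/2 × 1.5 = 600.225
  [1.5→3.5]: (800.3+417.0)/2 × 2 = 1217.3
  [3.5→4.5]: (417.0+274.2)/2 × 1 = 345.6
  [4.5→4.75]: (274.2+246.3)/2 × 0.25 = 65.0625
  [4.75→5.75]: (246.3+159.6)/2 × 1 = 202.95
  [5.75→6]: (159.6+143.0)/2 × 0.25 = 37.825
  Sum = 2468.9625 µg/L·hr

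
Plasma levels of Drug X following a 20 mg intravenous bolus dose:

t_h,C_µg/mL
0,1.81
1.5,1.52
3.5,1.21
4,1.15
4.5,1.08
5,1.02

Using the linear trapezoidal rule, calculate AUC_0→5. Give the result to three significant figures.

Trapezoidal AUC_0→5:
  [0→1.5]: (1.81+1.52)/2 × 1.5 = 2.4975
  [1.5→3.5]: (1.52+1.21)/2 × 2 = 2.73
  [3.5→4]: (1.21+1.15)/2 × 0.5 = 0.59
  [4→4.5]: (1.15+1.08)/2 × 0.5 = 0.5575
  [4.5→5]: (1.08+1.02)/2 × 0.5 = 0.525
  Sum = 6.9 µg/mL·h

AUC = 6.90 µg/mL·h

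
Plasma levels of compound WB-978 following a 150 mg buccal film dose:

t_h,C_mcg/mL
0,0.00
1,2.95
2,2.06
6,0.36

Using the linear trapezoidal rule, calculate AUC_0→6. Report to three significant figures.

Trapezoidal AUC_0→6:
  [0→1]: (0.00+2.95)/2 × 1 = 1.475
  [1→2]: (2.95+2.06)/2 × 1 = 2.505
  [2→6]: (2.06+0.36)/2 × 4 = 4.84
  Sum = 8.82 mcg/mL·h

AUC = 8.82 mcg/mL·h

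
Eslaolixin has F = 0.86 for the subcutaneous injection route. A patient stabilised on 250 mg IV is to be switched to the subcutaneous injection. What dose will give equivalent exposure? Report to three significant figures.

D_subcutaneous = 291 mg

For equal systemic exposure: F × D_ev = D_iv
D_ev = D_iv / F = 250 / 0.86 = 290.698 mg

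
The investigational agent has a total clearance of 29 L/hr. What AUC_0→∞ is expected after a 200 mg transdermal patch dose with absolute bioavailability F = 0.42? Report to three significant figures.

AUC_0→∞ = F × Dose / CL
        = 0.42 × 200 / 29 = 2.89655 mg/L·hr

AUC = 2.90 mg/L·hr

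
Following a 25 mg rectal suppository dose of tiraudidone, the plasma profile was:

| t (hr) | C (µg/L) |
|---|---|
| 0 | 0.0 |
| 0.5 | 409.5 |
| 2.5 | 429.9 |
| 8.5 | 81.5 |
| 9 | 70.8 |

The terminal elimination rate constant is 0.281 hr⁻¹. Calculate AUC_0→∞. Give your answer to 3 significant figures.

AUC = 2770 µg/L·hr

Trapezoidal AUC_0→9:
  [0→0.5]: (0.0+409.5)/2 × 0.5 = 102.375
  [0.5→2.5]: (409.5+429.9)/2 × 2 = 839.4
  [2.5→8.5]: (429.9+81.5)/2 × 6 = 1534.2
  [8.5→9]: (81.5+70.8)/2 × 0.5 = 38.075
  Sum = 2514.05 µg/L·hr
Extrapolated tail: C_last / k_e = 70.8 / 0.281 = 251.957
AUC_0→∞ = 2514.05 + 251.957 = 2766.007 µg/L·hr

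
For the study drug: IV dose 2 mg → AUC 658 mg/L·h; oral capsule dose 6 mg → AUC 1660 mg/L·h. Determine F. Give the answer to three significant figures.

F = 0.841

F = (AUC_ev / D_ev) / (AUC_iv / D_iv)
  = (1660/6) / (658/2)
  = 276.667 / 329 = 0.8409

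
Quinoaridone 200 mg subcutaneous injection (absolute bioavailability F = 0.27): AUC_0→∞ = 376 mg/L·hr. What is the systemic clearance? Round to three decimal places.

CL = 0.144 L/hr

CL = F × Dose / AUC_0→∞
   = 0.27 × 200 / 376 = 0.143617 L/hr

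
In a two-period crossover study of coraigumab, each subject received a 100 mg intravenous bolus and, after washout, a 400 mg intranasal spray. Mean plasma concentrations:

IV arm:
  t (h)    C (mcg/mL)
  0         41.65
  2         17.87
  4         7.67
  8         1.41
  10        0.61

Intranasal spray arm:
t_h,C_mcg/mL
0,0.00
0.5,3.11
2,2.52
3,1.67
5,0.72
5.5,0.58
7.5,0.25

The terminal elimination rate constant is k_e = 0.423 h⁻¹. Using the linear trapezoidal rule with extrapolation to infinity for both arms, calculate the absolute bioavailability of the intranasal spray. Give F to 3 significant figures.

F = 0.0263

Trapezoidal AUC_0→10 (IV):
  [0→2]: (41.65+17.87)/2 × 2 = 59.52
  [2→4]: (17.87+7.67)/2 × 2 = 25.54
  [4→8]: (7.67+1.41)/2 × 4 = 18.16
  [8→10]: (1.41+0.61)/2 × 2 = 2.02
  Sum = 105.24 mcg/mL·h
IV tail: 0.61/0.423 = 1.442; AUC_iv,0→∞ = 105.24 + 1.442 = 106.682 mcg/mL·h
Trapezoidal AUC_0→7.5 (intranasal spray):
  [0→0.5]: (0.00+3.11)/2 × 0.5 = 0.7775
  [0.5→2]: (3.11+2.52)/2 × 1.5 = 4.2225
  [2→3]: (2.52+1.67)/2 × 1 = 2.095
  [3→5]: (1.67+0.72)/2 × 2 = 2.39
  [5→5.5]: (0.72+0.58)/2 × 0.5 = 0.325
  [5.5→7.5]: (0.58+0.25)/2 × 2 = 0.83
  Sum = 10.64 mcg/mL·h
intranasal spray tail: 0.25/0.423 = 0.591; AUC_ev,0→∞ = 10.64 + 0.591 = 11.231 mcg/mL·h
F = (AUC_ev/D_ev)/(AUC_iv/D_iv) = (11.231/400)/(106.682/100) = 0.0280775/1.06682 = 0.0263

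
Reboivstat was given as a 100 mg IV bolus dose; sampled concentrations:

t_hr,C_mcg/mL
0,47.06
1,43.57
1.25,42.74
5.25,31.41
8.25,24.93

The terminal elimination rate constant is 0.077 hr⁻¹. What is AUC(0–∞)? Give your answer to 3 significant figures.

AUC = 613 mcg/mL·hr

Trapezoidal AUC_0→8.25:
  [0→1]: (47.06+43.57)/2 × 1 = 45.315
  [1→1.25]: (43.57+42.74)/2 × 0.25 = 10.78875
  [1.25→5.25]: (42.74+31.41)/2 × 4 = 148.3
  [5.25→8.25]: (31.41+24.93)/2 × 3 = 84.51
  Sum = 288.91375 mcg/mL·hr
Extrapolated tail: C_last / k_e = 24.93 / 0.077 = 323.766
AUC_0→∞ = 288.91375 + 323.766 = 612.67975 mcg/mL·hr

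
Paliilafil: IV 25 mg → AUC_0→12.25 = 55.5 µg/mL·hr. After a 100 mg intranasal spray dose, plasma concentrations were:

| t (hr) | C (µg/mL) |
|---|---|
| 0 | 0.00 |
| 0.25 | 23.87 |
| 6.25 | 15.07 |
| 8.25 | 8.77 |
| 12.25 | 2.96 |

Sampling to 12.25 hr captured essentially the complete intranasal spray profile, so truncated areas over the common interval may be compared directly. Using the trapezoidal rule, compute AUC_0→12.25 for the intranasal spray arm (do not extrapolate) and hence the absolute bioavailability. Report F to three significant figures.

F = 0.753

Trapezoidal AUC_0→12.25 (intranasal spray):
  [0→0.25]: (0.00+23.87)/2 × 0.25 = 2.98375
  [0.25→6.25]: (23.87+15.07)/2 × 6 = 116.82
  [6.25→8.25]: (15.07+8.77)/2 × 2 = 23.84
  [8.25→12.25]: (8.77+2.96)/2 × 4 = 23.46
  Sum = 167.10375 µg/mL·hr
F = (AUC_ev/D_ev)/(AUC_iv/D_iv) = (167.10375/100)/(55.5/25) = 1.6710375/2.22 = 0.7527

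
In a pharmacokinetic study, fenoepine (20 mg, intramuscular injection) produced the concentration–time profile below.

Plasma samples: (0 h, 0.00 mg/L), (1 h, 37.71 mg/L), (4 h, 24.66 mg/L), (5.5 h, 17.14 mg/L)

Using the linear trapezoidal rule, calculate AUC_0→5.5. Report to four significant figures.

AUC = 143.8 mg/L·h

Trapezoidal AUC_0→5.5:
  [0→1]: (0.00+37.71)/2 × 1 = 18.855
  [1→4]: (37.71+24.66)/2 × 3 = 93.555
  [4→5.5]: (24.66+17.14)/2 × 1.5 = 31.35
  Sum = 143.76 mg/L·h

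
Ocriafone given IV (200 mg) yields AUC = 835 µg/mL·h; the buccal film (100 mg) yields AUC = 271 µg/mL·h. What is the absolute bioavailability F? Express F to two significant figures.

F = (AUC_ev / D_ev) / (AUC_iv / D_iv)
  = (271/100) / (835/200)
  = 2.71 / 4.175 = 0.6491

F = 0.65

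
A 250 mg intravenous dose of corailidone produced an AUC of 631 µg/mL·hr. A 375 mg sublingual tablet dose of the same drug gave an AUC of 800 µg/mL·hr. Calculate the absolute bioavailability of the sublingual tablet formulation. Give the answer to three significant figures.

F = (AUC_ev / D_ev) / (AUC_iv / D_iv)
  = (800/375) / (631/250)
  = 2.13333 / 2.524 = 0.8452

F = 0.845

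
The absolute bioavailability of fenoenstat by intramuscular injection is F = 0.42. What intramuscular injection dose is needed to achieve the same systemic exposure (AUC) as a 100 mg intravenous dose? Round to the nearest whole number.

D_intramuscular = 238 mg

For equal systemic exposure: F × D_ev = D_iv
D_ev = D_iv / F = 100 / 0.42 = 238.095 mg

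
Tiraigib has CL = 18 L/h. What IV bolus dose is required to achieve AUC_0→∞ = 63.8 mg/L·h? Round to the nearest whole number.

Dose_iv = CL × AUC_0→∞
     = 18 × 63.8 = 1148.4 mg

Dose = 1148 mg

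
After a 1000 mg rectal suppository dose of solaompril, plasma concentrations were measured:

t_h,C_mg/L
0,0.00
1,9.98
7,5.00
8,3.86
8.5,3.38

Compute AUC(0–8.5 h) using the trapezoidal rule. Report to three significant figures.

AUC = 56.2 mg/L·h

Trapezoidal AUC_0→8.5:
  [0→1]: (0.00+9.98)/2 × 1 = 4.99
  [1→7]: (9.98+5.00)/2 × 6 = 44.94
  [7→8]: (5.00+3.86)/2 × 1 = 4.43
  [8→8.5]: (3.86+3.38)/2 × 0.5 = 1.81
  Sum = 56.17 mg/L·h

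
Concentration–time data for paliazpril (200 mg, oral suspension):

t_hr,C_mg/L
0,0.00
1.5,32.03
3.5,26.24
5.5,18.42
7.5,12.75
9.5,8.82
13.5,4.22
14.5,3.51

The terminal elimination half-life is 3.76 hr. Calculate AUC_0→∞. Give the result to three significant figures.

AUC = 229 mg/L·hr

Trapezoidal AUC_0→14.5:
  [0→1.5]: (0.00+32.03)/2 × 1.5 = 24.0225
  [1.5→3.5]: (32.03+26.24)/2 × 2 = 58.27
  [3.5→5.5]: (26.24+18.42)/2 × 2 = 44.66
  [5.5→7.5]: (18.42+12.75)/2 × 2 = 31.17
  [7.5→9.5]: (12.75+8.82)/2 × 2 = 21.57
  [9.5→13.5]: (8.82+4.22)/2 × 4 = 26.08
  [13.5→14.5]: (4.22+3.51)/2 × 1 = 3.865
  Sum = 209.6375 mg/L·hr
k_e = ln2 / t½ = 0.693147 / 3.76 = 0.1843 hr^-1
Extrapolated tail: C_last / k_e = 3.51 / 0.1843 = 19.045
AUC_0→∞ = 209.6375 + 19.045 = 228.6825 mg/L·hr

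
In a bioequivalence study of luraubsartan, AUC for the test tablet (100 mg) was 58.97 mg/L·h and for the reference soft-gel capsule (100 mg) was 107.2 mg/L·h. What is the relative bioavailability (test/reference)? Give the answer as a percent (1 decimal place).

F_rel = (AUC_test/D_test) / (AUC_ref/D_ref)
      = (58.97/100) / (107.2/100)
      = 0.5897 / 1.072 = 0.5501 = 55.01%

F_rel = 55.0%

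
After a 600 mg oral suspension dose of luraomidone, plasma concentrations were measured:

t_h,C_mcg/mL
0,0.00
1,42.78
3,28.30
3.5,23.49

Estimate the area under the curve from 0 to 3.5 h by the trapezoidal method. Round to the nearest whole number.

AUC = 105 mcg/mL·h

Trapezoidal AUC_0→3.5:
  [0→1]: (0.00+42.78)/2 × 1 = 21.39
  [1→3]: (42.78+28.30)/2 × 2 = 71.08
  [3→3.5]: (28.30+23.49)/2 × 0.5 = 12.9475
  Sum = 105.4175 mcg/mL·h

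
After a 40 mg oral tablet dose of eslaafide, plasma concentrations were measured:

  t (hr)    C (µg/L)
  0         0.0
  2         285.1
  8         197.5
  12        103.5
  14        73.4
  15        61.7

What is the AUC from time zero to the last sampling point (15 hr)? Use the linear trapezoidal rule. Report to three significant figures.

Trapezoidal AUC_0→15:
  [0→2]: (0.0+285.1)/2 × 2 = 285.1
  [2→8]: (285.1+197.5)/2 × 6 = 1447.8
  [8→12]: (197.5+103.5)/2 × 4 = 602.0
  [12→14]: (103.5+73.4)/2 × 2 = 176.9
  [14→15]: (73.4+61.7)/2 × 1 = 67.55
  Sum = 2579.35 µg/L·hr

AUC = 2580 µg/L·hr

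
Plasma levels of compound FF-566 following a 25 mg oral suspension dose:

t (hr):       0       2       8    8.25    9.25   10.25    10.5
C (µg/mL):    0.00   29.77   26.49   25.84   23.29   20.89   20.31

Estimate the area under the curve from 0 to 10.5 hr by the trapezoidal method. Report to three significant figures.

AUC = 257 µg/mL·hr

Trapezoidal AUC_0→10.5:
  [0→2]: (0.00+29.77)/2 × 2 = 29.77
  [2→8]: (29.77+26.49)/2 × 6 = 168.78
  [8→8.25]: (26.49+25.84)/2 × 0.25 = 6.54125
  [8.25→9.25]: (25.84+23.29)/2 × 1 = 24.565
  [9.25→10.25]: (23.29+20.89)/2 × 1 = 22.09
  [10.25→10.5]: (20.89+20.31)/2 × 0.25 = 5.15
  Sum = 256.89625 µg/mL·hr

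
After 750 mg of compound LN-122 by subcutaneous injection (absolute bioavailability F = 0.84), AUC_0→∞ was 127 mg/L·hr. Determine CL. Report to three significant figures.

CL = F × Dose / AUC_0→∞
   = 0.84 × 750 / 127 = 4.96063 L/hr

CL = 4.96 L/hr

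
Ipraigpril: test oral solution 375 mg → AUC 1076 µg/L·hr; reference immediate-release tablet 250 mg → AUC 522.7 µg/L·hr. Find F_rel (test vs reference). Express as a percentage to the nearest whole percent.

F_rel = (AUC_test/D_test) / (AUC_ref/D_ref)
      = (1076/375) / (522.7/250)
      = 2.86933 / 2.0908 = 1.3724 = 137.24%

F_rel = 137%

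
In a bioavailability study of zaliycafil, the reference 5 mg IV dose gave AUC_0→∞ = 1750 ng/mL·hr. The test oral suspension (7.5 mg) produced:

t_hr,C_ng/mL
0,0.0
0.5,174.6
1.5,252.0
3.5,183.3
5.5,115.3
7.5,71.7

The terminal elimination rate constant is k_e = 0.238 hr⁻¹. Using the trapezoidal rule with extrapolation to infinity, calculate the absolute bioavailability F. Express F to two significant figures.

F = 0.56

Trapezoidal AUC_0→7.5 (oral suspension):
  [0→0.5]: (0.0+174.6)/2 × 0.5 = 43.65
  [0.5→1.5]: (174.6+252.0)/2 × 1 = 213.3
  [1.5→3.5]: (252.0+183.3)/2 × 2 = 435.3
  [3.5→5.5]: (183.3+115.3)/2 × 2 = 298.6
  [5.5→7.5]: (115.3+71.7)/2 × 2 = 187.0
  Sum = 1177.85 ng/mL·hr
Tail: C_last/k_e = 71.7/0.238 = 301.261
AUC_0→∞ (oral suspension) = 1177.85 + 301.261 = 1479.111 ng/mL·hr
F = (AUC_ev/D_ev)/(AUC_iv/D_iv) = (1479.111/7.5)/(1750/5) = 197.2148/350 = 0.5635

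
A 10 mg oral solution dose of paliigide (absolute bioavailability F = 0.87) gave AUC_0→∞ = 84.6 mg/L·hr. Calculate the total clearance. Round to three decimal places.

CL = F × Dose / AUC_0→∞
   = 0.87 × 10 / 84.6 = 0.102837 L/hr

CL = 0.103 L/hr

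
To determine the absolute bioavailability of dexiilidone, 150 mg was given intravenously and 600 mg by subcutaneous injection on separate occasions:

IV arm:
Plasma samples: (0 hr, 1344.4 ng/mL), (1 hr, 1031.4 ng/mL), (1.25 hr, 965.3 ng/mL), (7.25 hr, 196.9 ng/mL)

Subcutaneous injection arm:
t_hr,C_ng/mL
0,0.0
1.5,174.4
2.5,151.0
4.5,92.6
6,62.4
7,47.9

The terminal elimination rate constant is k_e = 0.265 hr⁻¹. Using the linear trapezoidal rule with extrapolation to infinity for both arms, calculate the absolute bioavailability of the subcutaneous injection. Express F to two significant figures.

Trapezoidal AUC_0→7.25 (IV):
  [0→1]: (1344.4+1031.4)/2 × 1 = 1187.9
  [1→1.25]: (1031.4+965.3)/2 × 0.25 = 249.5875
  [1.25→7.25]: (965.3+196.9)/2 × 6 = 3486.6
  Sum = 4924.0875 ng/mL·hr
IV tail: 196.9/0.265 = 743.019; AUC_iv,0→∞ = 4924.0875 + 743.019 = 5667.1065 ng/mL·hr
Trapezoidal AUC_0→7 (subcutaneous injection):
  [0→1.5]: (0.0+174.4)/2 × 1.5 = 130.8
  [1.5→2.5]: (174.4+151.0)/2 × 1 = 162.7
  [2.5→4.5]: (151.0+92.6)/2 × 2 = 243.6
  [4.5→6]: (92.6+62.4)/2 × 1.5 = 116.25
  [6→7]: (62.4+47.9)/2 × 1 = 55.15
  Sum = 708.5 ng/mL·hr
subcutaneous injection tail: 47.9/0.265 = 180.755; AUC_ev,0→∞ = 708.5 + 180.755 = 889.255 ng/mL·hr
F = (AUC_ev/D_ev)/(AUC_iv/D_iv) = (889.255/600)/(5667.1065/150) = 1.48209/37.78071 = 0.0392

F = 0.039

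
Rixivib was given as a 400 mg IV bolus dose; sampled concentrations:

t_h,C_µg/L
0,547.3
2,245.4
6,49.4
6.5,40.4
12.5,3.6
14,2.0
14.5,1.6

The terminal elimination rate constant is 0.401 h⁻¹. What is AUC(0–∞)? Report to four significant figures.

Trapezoidal AUC_0→14.5:
  [0→2]: (547.3+245.4)/2 × 2 = 792.7
  [2→6]: (245.4+49.4)/2 × 4 = 589.6
  [6→6.5]: (49.4+40.4)/2 × 0.5 = 22.45
  [6.5→12.5]: (40.4+3.6)/2 × 6 = 132.0
  [12.5→14]: (3.6+2.0)/2 × 1.5 = 4.2
  [14→14.5]: (2.0+1.6)/2 × 0.5 = 0.9
  Sum = 1541.85 µg/L·h
Extrapolated tail: C_last / k_e = 1.6 / 0.401 = 3.990
AUC_0→∞ = 1541.85 + 3.990 = 1545.84 µg/L·h

AUC = 1546 µg/L·h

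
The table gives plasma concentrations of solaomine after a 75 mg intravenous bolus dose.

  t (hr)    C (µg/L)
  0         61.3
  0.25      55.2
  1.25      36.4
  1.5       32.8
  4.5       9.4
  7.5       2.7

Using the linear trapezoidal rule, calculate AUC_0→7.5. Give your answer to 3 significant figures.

AUC = 150 µg/L·hr

Trapezoidal AUC_0→7.5:
  [0→0.25]: (61.3+55.2)/2 × 0.25 = 14.5625
  [0.25→1.25]: (55.2+36.4)/2 × 1 = 45.8
  [1.25→1.5]: (36.4+32.8)/2 × 0.25 = 8.65
  [1.5→4.5]: (32.8+9.4)/2 × 3 = 63.3
  [4.5→7.5]: (9.4+2.7)/2 × 3 = 18.15
  Sum = 150.4625 µg/L·hr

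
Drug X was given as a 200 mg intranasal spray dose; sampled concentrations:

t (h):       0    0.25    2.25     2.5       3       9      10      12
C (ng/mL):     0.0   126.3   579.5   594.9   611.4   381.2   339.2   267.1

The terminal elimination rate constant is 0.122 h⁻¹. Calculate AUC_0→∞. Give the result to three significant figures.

Trapezoidal AUC_0→12:
  [0→0.25]: (0.0+126.3)/2 × 0.25 = 15.7875
  [0.25→2.25]: (126.3+579.5)/2 × 2 = 705.8
  [2.25→2.5]: (579.5+594.9)/2 × 0.25 = 146.8
  [2.5→3]: (594.9+611.4)/2 × 0.5 = 301.575
  [3→9]: (611.4+381.2)/2 × 6 = 2977.8
  [9→10]: (381.2+339.2)/2 × 1 = 360.2
  [10→12]: (339.2+267.1)/2 × 2 = 606.3
  Sum = 5114.2625 ng/mL·h
Extrapolated tail: C_last / k_e = 267.1 / 0.122 = 2189.344
AUC_0→∞ = 5114.2625 + 2189.344 = 7303.6065 ng/mL·h

AUC = 7300 ng/mL·h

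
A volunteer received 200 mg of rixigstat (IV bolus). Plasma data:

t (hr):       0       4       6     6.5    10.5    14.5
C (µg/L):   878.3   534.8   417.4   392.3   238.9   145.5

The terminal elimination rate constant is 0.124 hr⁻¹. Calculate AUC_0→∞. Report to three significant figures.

AUC = 7190 µg/L·hr

Trapezoidal AUC_0→14.5:
  [0→4]: (878.3+534.8)/2 × 4 = 2826.2
  [4→6]: (534.8+417.4)/2 × 2 = 952.2
  [6→6.5]: (417.4+392.3)/2 × 0.5 = 202.425
  [6.5→10.5]: (392.3+238.9)/2 × 4 = 1262.4
  [10.5→14.5]: (238.9+145.5)/2 × 4 = 768.8
  Sum = 6012.025 µg/L·hr
Extrapolated tail: C_last / k_e = 145.5 / 0.124 = 1173.387
AUC_0→∞ = 6012.025 + 1173.387 = 7185.412 µg/L·hr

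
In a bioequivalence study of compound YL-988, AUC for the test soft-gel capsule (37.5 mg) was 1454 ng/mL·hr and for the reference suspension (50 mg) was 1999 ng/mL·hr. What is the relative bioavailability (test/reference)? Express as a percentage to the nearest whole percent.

F_rel = 97%

F_rel = (AUC_test/D_test) / (AUC_ref/D_ref)
      = (1454/37.5) / (1999/50)
      = 38.7733 / 39.98 = 0.9698 = 96.98%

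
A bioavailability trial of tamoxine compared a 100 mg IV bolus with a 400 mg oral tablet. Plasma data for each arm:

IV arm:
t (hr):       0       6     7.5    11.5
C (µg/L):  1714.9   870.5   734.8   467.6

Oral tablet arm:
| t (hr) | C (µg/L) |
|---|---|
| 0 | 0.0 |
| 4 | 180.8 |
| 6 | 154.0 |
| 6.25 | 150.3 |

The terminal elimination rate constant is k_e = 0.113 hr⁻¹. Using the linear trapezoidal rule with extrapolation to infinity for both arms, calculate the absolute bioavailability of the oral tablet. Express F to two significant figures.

F = 0.033

Trapezoidal AUC_0→11.5 (IV):
  [0→6]: (1714.9+870.5)/2 × 6 = 7756.2
  [6→7.5]: (870.5+734.8)/2 × 1.5 = 1203.975
  [7.5→11.5]: (734.8+467.6)/2 × 4 = 2404.8
  Sum = 11364.975 µg/L·hr
IV tail: 467.6/0.113 = 4138.053; AUC_iv,0→∞ = 11364.975 + 4138.053 = 15503.028 µg/L·hr
Trapezoidal AUC_0→6.25 (oral tablet):
  [0→4]: (0.0+180.8)/2 × 4 = 361.6
  [4→6]: (180.8+154.0)/2 × 2 = 334.8
  [6→6.25]: (154.0+150.3)/2 × 0.25 = 38.0375
  Sum = 734.4375 µg/L·hr
oral tablet tail: 150.3/0.113 = 1330.088; AUC_ev,0→∞ = 734.4375 + 1330.088 = 2064.5255 µg/L·hr
F = (AUC_ev/D_ev)/(AUC_iv/D_iv) = (2064.5255/400)/(15503.028/100) = 5.16131/155.03028 = 0.0333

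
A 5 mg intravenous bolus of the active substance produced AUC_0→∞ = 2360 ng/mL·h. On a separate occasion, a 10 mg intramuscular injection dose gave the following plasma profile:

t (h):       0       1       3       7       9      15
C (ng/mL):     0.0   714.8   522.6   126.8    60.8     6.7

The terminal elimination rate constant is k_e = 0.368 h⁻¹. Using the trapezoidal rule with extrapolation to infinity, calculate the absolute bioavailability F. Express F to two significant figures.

F = 0.70

Trapezoidal AUC_0→15 (intramuscular injection):
  [0→1]: (0.0+714.8)/2 × 1 = 357.4
  [1→3]: (714.8+522.6)/2 × 2 = 1237.4
  [3→7]: (522.6+126.8)/2 × 4 = 1298.8
  [7→9]: (126.8+60.8)/2 × 2 = 187.6
  [9→15]: (60.8+6.7)/2 × 6 = 202.5
  Sum = 3283.7 ng/mL·h
Tail: C_last/k_e = 6.7/0.368 = 18.207
AUC_0→∞ (intramuscular injection) = 3283.7 + 18.207 = 3301.907 ng/mL·h
F = (AUC_ev/D_ev)/(AUC_iv/D_iv) = (3301.907/10)/(2360/5) = 330.1907/472 = 0.6996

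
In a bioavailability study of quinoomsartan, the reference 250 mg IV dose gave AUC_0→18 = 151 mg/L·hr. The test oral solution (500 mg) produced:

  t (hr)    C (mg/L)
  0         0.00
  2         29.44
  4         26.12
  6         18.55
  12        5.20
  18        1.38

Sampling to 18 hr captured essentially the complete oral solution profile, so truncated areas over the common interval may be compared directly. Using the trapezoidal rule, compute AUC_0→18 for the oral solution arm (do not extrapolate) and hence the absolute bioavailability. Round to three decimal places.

Trapezoidal AUC_0→18 (oral solution):
  [0→2]: (0.00+29.44)/2 × 2 = 29.44
  [2→4]: (29.44+26.12)/2 × 2 = 55.56
  [4→6]: (26.12+18.55)/2 × 2 = 44.67
  [6→12]: (18.55+5.20)/2 × 6 = 71.25
  [12→18]: (5.20+1.38)/2 × 6 = 19.74
  Sum = 220.66 mg/L·hr
F = (AUC_ev/D_ev)/(AUC_iv/D_iv) = (220.66/500)/(151/250) = 0.44132/0.604 = 0.7307

F = 0.731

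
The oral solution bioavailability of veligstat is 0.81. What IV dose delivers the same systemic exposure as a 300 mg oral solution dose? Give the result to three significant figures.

D_iv = 243 mg

Systemic exposure from an extravascular dose = F × D_ev, so the equivalent IV dose is F × D_ev.
D_iv = F × D_ev = 0.81 × 300 = 243 mg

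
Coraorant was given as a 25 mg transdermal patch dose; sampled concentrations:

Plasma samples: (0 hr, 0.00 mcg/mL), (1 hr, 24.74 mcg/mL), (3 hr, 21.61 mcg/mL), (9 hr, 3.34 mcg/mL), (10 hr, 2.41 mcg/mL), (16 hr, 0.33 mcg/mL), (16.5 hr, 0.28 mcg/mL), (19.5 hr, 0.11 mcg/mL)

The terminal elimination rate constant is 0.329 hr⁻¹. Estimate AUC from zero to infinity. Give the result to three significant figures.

AUC = 146 mcg/mL·hr

Trapezoidal AUC_0→19.5:
  [0→1]: (0.00+24.74)/2 × 1 = 12.37
  [1→3]: (24.74+21.61)/2 × 2 = 46.35
  [3→9]: (21.61+3.34)/2 × 6 = 74.85
  [9→10]: (3.34+2.41)/2 × 1 = 2.875
  [10→16]: (2.41+0.33)/2 × 6 = 8.22
  [16→16.5]: (0.33+0.28)/2 × 0.5 = 0.1525
  [16.5→19.5]: (0.28+0.11)/2 × 3 = 0.585
  Sum = 145.4025 mcg/mL·hr
Extrapolated tail: C_last / k_e = 0.11 / 0.329 = 0.334
AUC_0→∞ = 145.4025 + 0.334 = 145.7365 mcg/mL·hr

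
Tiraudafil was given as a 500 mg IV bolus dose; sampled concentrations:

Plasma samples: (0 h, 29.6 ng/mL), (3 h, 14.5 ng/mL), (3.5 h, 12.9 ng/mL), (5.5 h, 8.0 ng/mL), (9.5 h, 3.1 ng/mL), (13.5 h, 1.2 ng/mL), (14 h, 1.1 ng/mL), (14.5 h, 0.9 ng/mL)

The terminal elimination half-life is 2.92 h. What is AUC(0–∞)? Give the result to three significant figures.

Trapezoidal AUC_0→14.5:
  [0→3]: (29.6+14.5)/2 × 3 = 66.15
  [3→3.5]: (14.5+12.9)/2 × 0.5 = 6.85
  [3.5→5.5]: (12.9+8.0)/2 × 2 = 20.9
  [5.5→9.5]: (8.0+3.1)/2 × 4 = 22.2
  [9.5→13.5]: (3.1+1.2)/2 × 4 = 8.6
  [13.5→14]: (1.2+1.1)/2 × 0.5 = 0.575
  [14→14.5]: (1.1+0.9)/2 × 0.5 = 0.5
  Sum = 125.775 ng/mL·h
k_e = ln2 / t½ = 0.693147 / 2.92 = 0.2374 h^-1
Extrapolated tail: C_last / k_e = 0.9 / 0.2374 = 3.791
AUC_0→∞ = 125.775 + 3.791 = 129.566 ng/mL·h

AUC = 130 ng/mL·h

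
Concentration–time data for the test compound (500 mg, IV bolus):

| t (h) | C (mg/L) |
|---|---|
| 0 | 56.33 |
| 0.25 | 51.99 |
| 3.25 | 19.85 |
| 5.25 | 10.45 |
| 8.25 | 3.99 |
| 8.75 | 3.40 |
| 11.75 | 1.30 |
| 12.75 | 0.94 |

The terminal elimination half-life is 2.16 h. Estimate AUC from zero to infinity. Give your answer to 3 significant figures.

AUC = 186 mg/L·h

Trapezoidal AUC_0→12.75:
  [0→0.25]: (56.33+51.99)/2 × 0.25 = 13.54
  [0.25→3.25]: (51.99+19.85)/2 × 3 = 107.76
  [3.25→5.25]: (19.85+10.45)/2 × 2 = 30.3
  [5.25→8.25]: (10.45+3.99)/2 × 3 = 21.66
  [8.25→8.75]: (3.99+3.40)/2 × 0.5 = 1.8475
  [8.75→11.75]: (3.40+1.30)/2 × 3 = 7.05
  [11.75→12.75]: (1.30+0.94)/2 × 1 = 1.12
  Sum = 183.2775 mg/L·h
k_e = ln2 / t½ = 0.693147 / 2.16 = 0.3209 h^-1
Extrapolated tail: C_last / k_e = 0.94 / 0.3209 = 2.929
AUC_0→∞ = 183.2775 + 2.929 = 186.2065 mg/L·h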